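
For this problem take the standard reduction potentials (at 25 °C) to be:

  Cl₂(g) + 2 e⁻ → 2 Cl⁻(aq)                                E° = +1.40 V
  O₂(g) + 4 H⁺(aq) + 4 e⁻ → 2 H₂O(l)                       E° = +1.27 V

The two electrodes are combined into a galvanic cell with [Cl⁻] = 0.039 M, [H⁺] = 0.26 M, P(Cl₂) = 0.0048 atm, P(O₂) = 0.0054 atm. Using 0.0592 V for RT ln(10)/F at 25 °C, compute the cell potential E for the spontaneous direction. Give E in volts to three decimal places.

Cl₂/Cl⁻ is the cathode (higher E°), O₂/H₂O the anode: E°cell = +1.40 − (+1.27) = +0.13 V, n = 4.
Overall: 2 Cl₂(g) + 2 H₂O(l) → 4 Cl⁻(aq) + O₂(g) + 4 H⁺(aq)
Q = [Cl⁻]^4·P(O₂)·[H⁺]^4 / (P(Cl₂)^2); log Q = -5.606.
E = E° − (0.0592/n) log Q = +0.13 − (0.0592/4)(-5.606) = +0.213 V.

+0.213 V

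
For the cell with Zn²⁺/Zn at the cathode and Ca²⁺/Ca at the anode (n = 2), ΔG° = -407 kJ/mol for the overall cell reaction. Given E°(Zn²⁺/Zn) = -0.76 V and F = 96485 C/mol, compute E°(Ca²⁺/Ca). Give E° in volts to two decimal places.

E°cell = −ΔG°/(nF) = −(-407×10³)/((2)(96485)) = +2.109 V.
Since Zn²⁺/Zn is the cathode and Ca²⁺/Ca the anode, E°cell = E°(Zn²⁺/Zn) − E°(Ca²⁺/Ca).
So E°(Ca²⁺/Ca) = E°(Zn²⁺/Zn) − E°cell = (-0.76) − (+2.109) = -2.87 V.

-2.87 V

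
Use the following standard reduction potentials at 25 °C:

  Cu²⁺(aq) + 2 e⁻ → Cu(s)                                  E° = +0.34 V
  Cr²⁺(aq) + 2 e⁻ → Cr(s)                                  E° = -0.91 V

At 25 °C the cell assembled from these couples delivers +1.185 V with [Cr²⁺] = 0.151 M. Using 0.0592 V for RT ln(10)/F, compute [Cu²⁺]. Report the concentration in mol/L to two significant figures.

Cu²⁺/Cu is the cathode, Cr²⁺/Cr the anode: E°cell = +1.25 V, n = 2.
Overall reaction: Cu²⁺(aq) + Cr(s) → Cu(s) + Cr²⁺(aq); Q = [Cr²⁺]^1/[Cu²⁺]^1.
From E = E° − (0.0592/n) log Q: log Q = (E° − E)·n/0.0592 = (+1.25 − (+1.185))·2/0.0592 = 2.1959.
So 1·log[Cu²⁺] = 1·log(0.151) − log Q = -0.8210 − (2.1959) = -3.0169; [Cu²⁺] = 10^(-3.0169) ≈ 0.00096 M.

0.00096 M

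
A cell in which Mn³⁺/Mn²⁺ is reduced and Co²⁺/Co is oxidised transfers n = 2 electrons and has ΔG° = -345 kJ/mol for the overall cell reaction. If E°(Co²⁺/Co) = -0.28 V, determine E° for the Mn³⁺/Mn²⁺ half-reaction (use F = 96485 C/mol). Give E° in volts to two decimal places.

+1.51 V

E°cell = −ΔG°/(nF) = −(-345×10³)/((2)(96485)) = +1.788 V.
Since Mn³⁺/Mn²⁺ is the cathode and Co²⁺/Co the anode, E°cell = E°(Mn³⁺/Mn²⁺) − E°(Co²⁺/Co).
So E°(Mn³⁺/Mn²⁺) = E°cell + E°(Co²⁺/Co) = +1.788 + (-0.28) = +1.51 V.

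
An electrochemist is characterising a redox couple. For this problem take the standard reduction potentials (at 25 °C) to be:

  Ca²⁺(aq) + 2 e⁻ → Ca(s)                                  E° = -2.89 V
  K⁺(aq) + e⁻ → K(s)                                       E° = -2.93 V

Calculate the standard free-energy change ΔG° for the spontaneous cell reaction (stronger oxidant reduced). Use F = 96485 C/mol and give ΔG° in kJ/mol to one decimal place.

-7.7 kJ/mol

Ca²⁺/Ca (E° = -2.89 V) is the cathode; K⁺/K (E° = -2.93 V) is the anode, so E°cell = +0.04 V.
Balancing electrons gives n = 2 (lcm of 2 and 1).
ΔG° = −nFE° = −(2)(96485)(+0.04) = -7,719 J = -7.7 kJ/mol.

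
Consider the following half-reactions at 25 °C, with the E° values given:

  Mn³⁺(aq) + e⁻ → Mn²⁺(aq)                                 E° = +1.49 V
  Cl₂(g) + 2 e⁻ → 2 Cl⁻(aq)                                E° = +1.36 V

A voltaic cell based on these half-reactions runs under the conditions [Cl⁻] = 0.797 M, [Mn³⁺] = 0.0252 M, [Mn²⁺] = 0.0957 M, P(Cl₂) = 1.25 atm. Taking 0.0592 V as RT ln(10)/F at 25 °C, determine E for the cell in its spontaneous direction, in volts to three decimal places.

Mn³⁺/Mn²⁺ is the cathode (higher E°), Cl₂/Cl⁻ the anode: E°cell = +1.49 − (+1.36) = +0.13 V, n = 2.
Overall: 2 Mn³⁺(aq) + 2 Cl⁻(aq) → 2 Mn²⁺(aq) + Cl₂(g)
Q = [Mn²⁺]^2·P(Cl₂) / ([Mn³⁺]^2·[Cl⁻]^2); log Q = 1.453.
E = E° − (0.0592/n) log Q = +0.13 − (0.0592/2)(1.453) = +0.087 V.

+0.087 V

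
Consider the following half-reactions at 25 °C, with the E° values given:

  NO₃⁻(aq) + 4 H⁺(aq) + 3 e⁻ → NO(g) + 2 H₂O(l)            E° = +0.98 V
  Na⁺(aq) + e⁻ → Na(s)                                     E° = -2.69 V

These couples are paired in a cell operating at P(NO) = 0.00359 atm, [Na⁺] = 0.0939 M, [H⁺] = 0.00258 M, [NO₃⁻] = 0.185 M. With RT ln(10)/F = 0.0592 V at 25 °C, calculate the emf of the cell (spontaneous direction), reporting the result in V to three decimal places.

+3.560 V

NO₃⁻/NO is the cathode (higher E°), Na⁺/Na the anode: E°cell = +0.98 − (-2.69) = +3.67 V, n = 3.
Overall: NO₃⁻(aq) + 4 H⁺(aq) + 3 Na(s) → NO(g) + 2 H₂O(l) + 3 Na⁺(aq)
Q = P(NO)·[Na⁺]^3 / ([NO₃⁻]·[H⁺]^4); log Q = 5.559.
E = E° − (0.0592/n) log Q = +3.67 − (0.0592/3)(5.559) = +3.560 V.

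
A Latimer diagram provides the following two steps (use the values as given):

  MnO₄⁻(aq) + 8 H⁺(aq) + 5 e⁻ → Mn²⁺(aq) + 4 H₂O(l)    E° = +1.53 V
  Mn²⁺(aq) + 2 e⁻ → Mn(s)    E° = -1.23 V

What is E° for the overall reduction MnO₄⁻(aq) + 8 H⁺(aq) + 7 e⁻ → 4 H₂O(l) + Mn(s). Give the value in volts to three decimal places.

Since ΔG° = −nFE° is additive over sequential reductions, n₃E°₃ = n₁E°₁ + n₂E°₂.
E°₃ = (5×+1.53 + 2×-1.23) / 7 = (+5.190) / 7 = +0.741 V.

+0.741 V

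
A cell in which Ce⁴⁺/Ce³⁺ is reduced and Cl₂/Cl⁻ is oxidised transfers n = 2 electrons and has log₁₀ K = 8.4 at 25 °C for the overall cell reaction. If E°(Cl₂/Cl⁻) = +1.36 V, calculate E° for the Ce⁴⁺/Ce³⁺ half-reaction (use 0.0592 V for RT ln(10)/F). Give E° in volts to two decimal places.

+1.61 V

E°cell = (0.0592/n)·log K = (0.0592/2)(8.4) = +0.249 V.
Since Ce⁴⁺/Ce³⁺ is the cathode and Cl₂/Cl⁻ the anode, E°cell = E°(Ce⁴⁺/Ce³⁺) − E°(Cl₂/Cl⁻).
So E°(Ce⁴⁺/Ce³⁺) = E°cell + E°(Cl₂/Cl⁻) = +0.249 + (+1.36) = +1.61 V.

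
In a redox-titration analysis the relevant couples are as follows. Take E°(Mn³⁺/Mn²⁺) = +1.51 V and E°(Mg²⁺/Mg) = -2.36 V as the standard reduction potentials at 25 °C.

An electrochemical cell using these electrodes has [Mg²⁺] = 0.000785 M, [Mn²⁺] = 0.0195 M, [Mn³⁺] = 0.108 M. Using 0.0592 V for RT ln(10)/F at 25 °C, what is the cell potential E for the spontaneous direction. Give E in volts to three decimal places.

+4.006 V

Mn³⁺/Mn²⁺ is the cathode (higher E°), Mg²⁺/Mg the anode: E°cell = +1.51 − (-2.36) = +3.87 V, n = 2.
Overall: 2 Mn³⁺(aq) + Mg(s) → 2 Mn²⁺(aq) + Mg²⁺(aq)
Q = [Mn²⁺]^2·[Mg²⁺] / ([Mn³⁺]^2); log Q = -4.592.
E = E° − (0.0592/n) log Q = +3.87 − (0.0592/2)(-4.592) = +4.006 V.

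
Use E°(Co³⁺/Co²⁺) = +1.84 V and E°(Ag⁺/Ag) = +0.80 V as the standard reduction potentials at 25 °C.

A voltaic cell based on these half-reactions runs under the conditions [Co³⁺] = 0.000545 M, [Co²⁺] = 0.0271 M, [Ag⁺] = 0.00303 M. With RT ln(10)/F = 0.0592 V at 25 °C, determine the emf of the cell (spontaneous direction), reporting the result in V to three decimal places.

+1.089 V

Co³⁺/Co²⁺ is the cathode (higher E°), Ag⁺/Ag the anode: E°cell = +1.84 − (+0.80) = +1.04 V, n = 1.
Overall: Co³⁺(aq) + Ag(s) → Co²⁺(aq) + Ag⁺(aq)
Q = [Co²⁺]·[Ag⁺] / ([Co³⁺]); log Q = -0.822.
E = E° − (0.0592/n) log Q = +1.04 − (0.0592/1)(-0.822) = +1.089 V.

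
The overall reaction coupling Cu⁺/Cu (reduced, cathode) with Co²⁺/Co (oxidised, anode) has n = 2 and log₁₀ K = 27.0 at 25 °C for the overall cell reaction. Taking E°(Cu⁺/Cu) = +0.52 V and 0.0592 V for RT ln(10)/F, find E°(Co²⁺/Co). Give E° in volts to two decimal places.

E°cell = (0.0592/n)·log K = (0.0592/2)(27.0) = +0.799 V.
Since Cu⁺/Cu is the cathode and Co²⁺/Co the anode, E°cell = E°(Cu⁺/Cu) − E°(Co²⁺/Co).
So E°(Co²⁺/Co) = E°(Cu⁺/Cu) − E°cell = (+0.52) − (+0.799) = -0.28 V.

-0.28 V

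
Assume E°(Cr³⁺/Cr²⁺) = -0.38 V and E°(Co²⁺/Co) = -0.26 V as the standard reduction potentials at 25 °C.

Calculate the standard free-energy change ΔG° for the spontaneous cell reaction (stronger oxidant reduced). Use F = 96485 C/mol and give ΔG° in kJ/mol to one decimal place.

-23.2 kJ/mol

Co²⁺/Co (E° = -0.26 V) is the cathode; Cr³⁺/Cr²⁺ (E° = -0.38 V) is the anode, so E°cell = +0.12 V.
Balancing electrons gives n = 2 (lcm of 2 and 1).
ΔG° = −nFE° = −(2)(96485)(+0.12) = -23,156 J = -23.2 kJ/mol.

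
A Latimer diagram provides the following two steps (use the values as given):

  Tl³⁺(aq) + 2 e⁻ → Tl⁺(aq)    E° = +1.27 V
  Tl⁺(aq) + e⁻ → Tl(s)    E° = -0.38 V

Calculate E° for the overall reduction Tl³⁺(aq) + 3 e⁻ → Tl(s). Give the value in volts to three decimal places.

+0.720 V

Adding the free-energy changes (−nFE°) of the two steps gives −n₃FE°₃ = −n₁FE°₁ − n₂FE°₂.
E°₃ = (2×+1.27 + 1×-0.38) / 3 = (+2.160) / 3 = +0.720 V.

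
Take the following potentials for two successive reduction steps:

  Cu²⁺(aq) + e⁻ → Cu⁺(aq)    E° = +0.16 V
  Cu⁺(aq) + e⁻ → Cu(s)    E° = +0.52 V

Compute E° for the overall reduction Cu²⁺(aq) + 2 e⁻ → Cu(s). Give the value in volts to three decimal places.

+0.340 V

Adding the free-energy changes (−nFE°) of the two steps gives −n₃FE°₃ = −n₁FE°₁ − n₂FE°₂.
E°₃ = (1×+0.16 + 1×+0.52) / 2 = (+0.680) / 2 = +0.340 V.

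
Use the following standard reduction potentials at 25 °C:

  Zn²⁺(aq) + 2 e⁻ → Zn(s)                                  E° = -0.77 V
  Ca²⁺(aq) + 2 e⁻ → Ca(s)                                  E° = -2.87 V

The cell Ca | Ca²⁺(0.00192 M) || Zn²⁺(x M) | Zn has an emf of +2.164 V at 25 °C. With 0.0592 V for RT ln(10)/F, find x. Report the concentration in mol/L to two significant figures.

Zn²⁺/Zn is the cathode, Ca²⁺/Ca the anode: E°cell = +2.10 V, n = 2.
Overall reaction: Zn²⁺(aq) + Ca(s) → Zn(s) + Ca²⁺(aq); Q = [Ca²⁺]^1/[Zn²⁺]^1.
From E = E° − (0.0592/n) log Q: log Q = (E° − E)·n/0.0592 = (+2.10 − (+2.164))·2/0.0592 = -2.1622.
So 1·log[Zn²⁺] = 1·log(0.00192) − log Q = -2.7167 − (-2.1622) = -0.5545; [Zn²⁺] = 10^(-0.5545) ≈ 0.28 M.

0.28 M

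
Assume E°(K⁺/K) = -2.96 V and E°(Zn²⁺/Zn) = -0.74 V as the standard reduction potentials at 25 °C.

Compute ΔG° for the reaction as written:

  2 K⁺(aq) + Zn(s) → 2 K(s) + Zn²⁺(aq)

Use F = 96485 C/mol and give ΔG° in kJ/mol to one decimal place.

+428.4 kJ/mol

As written, K⁺/K is reduced (cathode) and Zn²⁺/Zn is oxidised (anode), so E°cell = (-2.96) − (-0.74) = -2.22 V.
Balancing electrons gives n = 2.
ΔG° = −nFE° = −(2)(96485)(-2.22) = 428,393 J = +428.4 kJ/mol.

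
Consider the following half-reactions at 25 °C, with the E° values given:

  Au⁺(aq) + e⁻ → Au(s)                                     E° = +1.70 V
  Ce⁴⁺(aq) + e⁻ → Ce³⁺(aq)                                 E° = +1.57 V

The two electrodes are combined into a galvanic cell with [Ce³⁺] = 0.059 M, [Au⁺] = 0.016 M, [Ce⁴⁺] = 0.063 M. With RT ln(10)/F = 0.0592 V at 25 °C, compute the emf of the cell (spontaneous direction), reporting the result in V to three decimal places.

+0.022 V

Au⁺/Au is the cathode (higher E°), Ce⁴⁺/Ce³⁺ the anode: E°cell = +1.70 − (+1.57) = +0.13 V, n = 1.
Overall: Au⁺(aq) + Ce³⁺(aq) → Au(s) + Ce⁴⁺(aq)
Q = [Ce⁴⁺] / ([Au⁺]·[Ce³⁺]); log Q = 1.824.
E = E° − (0.0592/n) log Q = +0.13 − (0.0592/1)(1.824) = +0.022 V.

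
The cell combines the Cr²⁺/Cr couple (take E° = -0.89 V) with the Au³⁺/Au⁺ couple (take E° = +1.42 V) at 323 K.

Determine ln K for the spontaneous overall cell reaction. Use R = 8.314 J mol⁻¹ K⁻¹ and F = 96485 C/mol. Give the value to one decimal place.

166.0

Cathode: Au³⁺/Au⁺; anode: Cr²⁺/Cr. E°cell = (+1.42) − (-0.89) = +2.31 V, with n = 2.
ΔG° = −nFE° = −RT ln K, so ln K = nFE°/(RT) = (2)(96485)(+2.31) / ((8.314)(323)) = 165.993.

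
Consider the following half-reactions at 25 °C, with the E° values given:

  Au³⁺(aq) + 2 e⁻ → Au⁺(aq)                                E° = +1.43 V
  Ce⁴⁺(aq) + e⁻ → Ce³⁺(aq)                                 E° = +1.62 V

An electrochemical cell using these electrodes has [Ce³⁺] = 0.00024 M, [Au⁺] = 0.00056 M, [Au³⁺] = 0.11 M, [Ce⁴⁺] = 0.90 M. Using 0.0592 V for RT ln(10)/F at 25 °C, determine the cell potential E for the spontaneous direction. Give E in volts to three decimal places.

+0.334 V

Ce⁴⁺/Ce³⁺ is the cathode (higher E°), Au³⁺/Au⁺ the anode: E°cell = +1.62 − (+1.43) = +0.19 V, n = 2.
Overall: 2 Ce⁴⁺(aq) + Au⁺(aq) → 2 Ce³⁺(aq) + Au³⁺(aq)
Q = [Ce³⁺]^2·[Au³⁺] / ([Ce⁴⁺]^2·[Au⁺]); log Q = -4.855.
E = E° − (0.0592/n) log Q = +0.19 − (0.0592/2)(-4.855) = +0.334 V.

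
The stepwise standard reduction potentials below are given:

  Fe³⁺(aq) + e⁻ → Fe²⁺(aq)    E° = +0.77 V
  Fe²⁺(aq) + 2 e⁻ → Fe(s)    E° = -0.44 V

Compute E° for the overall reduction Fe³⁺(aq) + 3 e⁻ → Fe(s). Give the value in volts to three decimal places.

-0.037 V

Since ΔG° = −nFE° is additive over sequential reductions, n₃E°₃ = n₁E°₁ + n₂E°₂.
E°₃ = (1×+0.77 + 2×-0.44) / 3 = (-0.110) / 3 = -0.037 V.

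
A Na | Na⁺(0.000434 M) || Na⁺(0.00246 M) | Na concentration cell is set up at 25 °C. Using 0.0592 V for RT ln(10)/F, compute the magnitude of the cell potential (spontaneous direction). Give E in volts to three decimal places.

For a concentration cell E°cell = 0. The 0.00246 M side is the cathode (reduction is favoured where [Na⁺] is higher).
With n = 1, E = −(0.0592/1) log([Na⁺]ₐₙ/[Na⁺]꜀ₐₜ) = −(0.0592/1) log(0.000434/0.00246) = −(0.0592/1)(-0.753) = +0.045 V.

+0.045 V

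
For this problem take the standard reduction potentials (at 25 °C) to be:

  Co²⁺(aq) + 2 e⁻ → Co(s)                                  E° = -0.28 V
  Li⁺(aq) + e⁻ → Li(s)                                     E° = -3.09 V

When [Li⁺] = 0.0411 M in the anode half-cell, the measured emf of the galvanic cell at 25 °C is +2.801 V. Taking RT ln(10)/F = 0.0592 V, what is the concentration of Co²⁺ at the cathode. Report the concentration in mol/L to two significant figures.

0.00084 M

Co²⁺/Co is the cathode, Li⁺/Li the anode: E°cell = +2.81 V, n = 2.
Overall reaction: Co²⁺(aq) + 2 Li(s) → Co(s) + 2 Li⁺(aq); Q = [Li⁺]^2/[Co²⁺]^1.
From E = E° − (0.0592/n) log Q: log Q = (E° − E)·n/0.0592 = (+2.81 − (+2.801))·2/0.0592 = 0.3041.
So 1·log[Co²⁺] = 2·log(0.0411) − log Q = -2.7723 − (0.3041) = -3.0764; [Co²⁺] = 10^(-3.0764) ≈ 0.00084 M.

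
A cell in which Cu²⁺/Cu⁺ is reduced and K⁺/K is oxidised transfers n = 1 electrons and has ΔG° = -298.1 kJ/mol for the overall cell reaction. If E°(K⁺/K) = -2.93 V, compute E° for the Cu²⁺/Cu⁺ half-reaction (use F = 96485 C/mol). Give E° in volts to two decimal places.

E°cell = −ΔG°/(nF) = −(-298.1×10³)/((1)(96485)) = +3.090 V.
Since Cu²⁺/Cu⁺ is the cathode and K⁺/K the anode, E°cell = E°(Cu²⁺/Cu⁺) − E°(K⁺/K).
So E°(Cu²⁺/Cu⁺) = E°cell + E°(K⁺/K) = +3.090 + (-2.93) = +0.16 V.

+0.16 V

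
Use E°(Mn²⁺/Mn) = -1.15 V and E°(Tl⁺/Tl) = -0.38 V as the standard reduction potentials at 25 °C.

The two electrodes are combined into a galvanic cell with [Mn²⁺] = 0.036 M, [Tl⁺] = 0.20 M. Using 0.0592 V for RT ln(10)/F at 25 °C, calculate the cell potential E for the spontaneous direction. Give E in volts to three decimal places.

+0.771 V

Tl⁺/Tl is the cathode (higher E°), Mn²⁺/Mn the anode: E°cell = -0.38 − (-1.15) = +0.77 V, n = 2.
Overall: 2 Tl⁺(aq) + Mn(s) → 2 Tl(s) + Mn²⁺(aq)
Q = [Mn²⁺] / ([Tl⁺]^2); log Q = -0.046.
E = E° − (0.0592/n) log Q = +0.77 − (0.0592/2)(-0.046) = +0.771 V.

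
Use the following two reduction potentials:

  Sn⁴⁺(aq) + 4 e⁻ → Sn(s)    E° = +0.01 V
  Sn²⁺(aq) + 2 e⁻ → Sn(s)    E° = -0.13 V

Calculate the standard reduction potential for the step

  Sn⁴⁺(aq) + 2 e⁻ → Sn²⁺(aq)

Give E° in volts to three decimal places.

Sequential free energies add, so n₃E°₃ = n₁E°₁ + n₂E°₂.
With n₃ = 4, and the known step contributing 2×(-0.13) V, the unknown satisfies 2·E° = 4×(+0.01) − 2×(-0.13) = +0.300.
E° = +0.300 / 2 = +0.150 V.

+0.150 V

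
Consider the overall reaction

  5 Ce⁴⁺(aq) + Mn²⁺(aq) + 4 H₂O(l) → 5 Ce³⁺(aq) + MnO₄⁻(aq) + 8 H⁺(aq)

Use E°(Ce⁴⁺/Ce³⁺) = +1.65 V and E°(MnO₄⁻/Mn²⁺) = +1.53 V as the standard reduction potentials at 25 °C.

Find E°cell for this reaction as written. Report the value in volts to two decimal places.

The Ce⁴⁺/Ce³⁺ couple has the higher reduction potential, so it is the cathode; MnO₄⁻/Mn²⁺ is oxidised at the anode.
E°cell = E°(cathode) − E°(anode) = (+1.65) − (+1.53) = +0.12 V.

+0.12 V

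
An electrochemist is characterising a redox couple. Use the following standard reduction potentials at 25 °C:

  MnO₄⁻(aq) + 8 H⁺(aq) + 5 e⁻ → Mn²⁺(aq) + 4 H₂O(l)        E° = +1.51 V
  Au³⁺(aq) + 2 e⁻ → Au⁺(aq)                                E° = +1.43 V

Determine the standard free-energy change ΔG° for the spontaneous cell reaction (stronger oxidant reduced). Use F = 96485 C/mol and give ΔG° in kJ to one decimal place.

MnO₄⁻/Mn²⁺ (E° = +1.51 V) is the cathode; Au³⁺/Au⁺ (E° = +1.43 V) is the anode, so E°cell = +0.08 V.
Balancing electrons gives n = 10 (lcm of 5 and 2).
ΔG° = −nFE° = −(10)(96485)(+0.08) = -77,188 J = -77.2 kJ.

-77.2 kJ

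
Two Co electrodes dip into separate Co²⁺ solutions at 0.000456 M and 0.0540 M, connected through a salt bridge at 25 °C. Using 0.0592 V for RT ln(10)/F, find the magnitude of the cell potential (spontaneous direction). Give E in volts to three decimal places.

For a concentration cell E°cell = 0. The 0.0540 M side is the cathode (reduction is favoured where [Co²⁺] is higher).
With n = 2, E = −(0.0592/2) log([Co²⁺]ₐₙ/[Co²⁺]꜀ₐₜ) = −(0.0592/2) log(0.000456/0.054) = −(0.0592/2)(-2.073) = +0.061 V.

+0.061 V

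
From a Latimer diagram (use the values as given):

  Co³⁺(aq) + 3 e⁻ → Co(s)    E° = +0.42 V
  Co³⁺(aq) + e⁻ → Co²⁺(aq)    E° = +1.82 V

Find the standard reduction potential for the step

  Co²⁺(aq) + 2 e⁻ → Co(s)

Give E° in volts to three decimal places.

-0.280 V

Sequential free energies add, so n₃E°₃ = n₁E°₁ + n₂E°₂.
With n₃ = 3, and the known step contributing 1×(+1.82) V, the unknown satisfies 2·E° = 3×(+0.42) − 1×(+1.82) = -0.560.
E° = -0.560 / 2 = -0.280 V.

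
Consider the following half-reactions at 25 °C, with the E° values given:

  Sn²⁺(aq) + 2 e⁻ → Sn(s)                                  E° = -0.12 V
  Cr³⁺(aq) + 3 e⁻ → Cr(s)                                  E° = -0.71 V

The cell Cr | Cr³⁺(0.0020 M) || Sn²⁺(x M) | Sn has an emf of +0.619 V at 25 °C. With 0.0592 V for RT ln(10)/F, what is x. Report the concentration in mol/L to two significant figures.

Sn²⁺/Sn is the cathode, Cr³⁺/Cr the anode: E°cell = +0.59 V, n = 6.
Overall reaction: 3 Sn²⁺(aq) + 2 Cr(s) → 3 Sn(s) + 2 Cr³⁺(aq); Q = [Cr³⁺]^2/[Sn²⁺]^3.
From E = E° − (0.0592/n) log Q: log Q = (E° − E)·n/0.0592 = (+0.59 − (+0.619))·6/0.0592 = -2.9392.
So 3·log[Sn²⁺] = 2·log(0.002) − log Q = -5.3979 − (-2.9392) = -2.4587; log[Sn²⁺] = -2.4587 / 3 = -0.8196; [Sn²⁺] = 10^(-0.8196) ≈ 0.15 M.

0.15 M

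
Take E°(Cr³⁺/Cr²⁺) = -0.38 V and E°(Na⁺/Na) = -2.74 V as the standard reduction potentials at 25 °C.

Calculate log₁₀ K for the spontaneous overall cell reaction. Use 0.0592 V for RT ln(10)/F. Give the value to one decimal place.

Cathode: Cr³⁺/Cr²⁺; anode: Na⁺/Na. E°cell = +2.36 V, n = 1.
log K = nE°cell / 0.0592 = (1)(+2.36) / 0.0592 = 39.9.

39.9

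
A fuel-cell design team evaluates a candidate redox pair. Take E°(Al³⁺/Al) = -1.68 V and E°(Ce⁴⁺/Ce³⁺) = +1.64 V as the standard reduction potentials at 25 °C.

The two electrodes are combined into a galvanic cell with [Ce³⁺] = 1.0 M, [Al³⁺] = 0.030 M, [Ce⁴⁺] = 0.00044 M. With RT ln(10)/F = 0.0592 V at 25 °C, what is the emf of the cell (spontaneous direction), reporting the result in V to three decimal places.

+3.151 V

Ce⁴⁺/Ce³⁺ is the cathode (higher E°), Al³⁺/Al the anode: E°cell = +1.64 − (-1.68) = +3.32 V, n = 3.
Overall: 3 Ce⁴⁺(aq) + Al(s) → 3 Ce³⁺(aq) + Al³⁺(aq)
Q = [Ce³⁺]^3·[Al³⁺] / ([Ce⁴⁺]^3); log Q = 8.547.
E = E° − (0.0592/n) log Q = +3.32 − (0.0592/3)(8.547) = +3.151 V.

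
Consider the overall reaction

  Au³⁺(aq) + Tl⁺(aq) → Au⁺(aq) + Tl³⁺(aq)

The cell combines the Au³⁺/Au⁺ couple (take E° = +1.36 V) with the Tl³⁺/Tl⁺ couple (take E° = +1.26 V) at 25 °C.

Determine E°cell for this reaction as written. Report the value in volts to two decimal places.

+0.10 V

The Au³⁺/Au⁺ couple has the higher reduction potential, so it is the cathode; Tl³⁺/Tl⁺ is oxidised at the anode.
E°cell = E°(cathode) − E°(anode) = (+1.36) − (+1.26) = +0.10 V.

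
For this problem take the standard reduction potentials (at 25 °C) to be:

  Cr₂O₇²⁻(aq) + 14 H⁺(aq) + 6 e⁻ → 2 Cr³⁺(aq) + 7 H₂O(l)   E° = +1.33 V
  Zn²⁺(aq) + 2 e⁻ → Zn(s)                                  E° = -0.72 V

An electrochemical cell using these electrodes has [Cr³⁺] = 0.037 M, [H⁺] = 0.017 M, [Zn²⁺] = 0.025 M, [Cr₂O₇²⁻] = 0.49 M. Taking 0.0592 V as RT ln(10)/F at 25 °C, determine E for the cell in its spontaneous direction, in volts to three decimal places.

+1.878 V

Cr₂O₇²⁻/Cr³⁺ is the cathode (higher E°), Zn²⁺/Zn the anode: E°cell = +1.33 − (-0.72) = +2.05 V, n = 6.
Overall: Cr₂O₇²⁻(aq) + 14 H⁺(aq) + 3 Zn(s) → 2 Cr³⁺(aq) + 7 H₂O(l) + 3 Zn²⁺(aq)
Q = [Cr³⁺]^2·[Zn²⁺]^3 / ([Cr₂O₇²⁻]·[H⁺]^14); log Q = 17.414.
E = E° − (0.0592/n) log Q = +2.05 − (0.0592/6)(17.414) = +1.878 V.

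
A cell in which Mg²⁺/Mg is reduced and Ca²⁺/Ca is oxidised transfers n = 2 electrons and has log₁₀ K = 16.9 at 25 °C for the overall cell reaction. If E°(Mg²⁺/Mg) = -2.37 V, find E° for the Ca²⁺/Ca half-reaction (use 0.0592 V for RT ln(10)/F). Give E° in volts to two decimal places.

E°cell = (0.0592/n)·log K = (0.0592/2)(16.9) = +0.500 V.
Since Mg²⁺/Mg is the cathode and Ca²⁺/Ca the anode, E°cell = E°(Mg²⁺/Mg) − E°(Ca²⁺/Ca).
So E°(Ca²⁺/Ca) = E°(Mg²⁺/Mg) − E°cell = (-2.37) − (+0.500) = -2.87 V.

-2.87 V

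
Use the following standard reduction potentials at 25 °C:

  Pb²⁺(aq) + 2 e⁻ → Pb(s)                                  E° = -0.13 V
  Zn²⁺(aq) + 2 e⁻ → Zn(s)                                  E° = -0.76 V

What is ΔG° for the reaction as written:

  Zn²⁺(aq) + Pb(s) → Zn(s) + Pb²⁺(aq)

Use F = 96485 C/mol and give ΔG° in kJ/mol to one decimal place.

As written, Zn²⁺/Zn is reduced (cathode) and Pb²⁺/Pb is oxidised (anode), so E°cell = (-0.76) − (-0.13) = -0.63 V.
Balancing electrons gives n = 2.
ΔG° = −nFE° = −(2)(96485)(-0.63) = 121,571 J = +121.6 kJ/mol.

+121.6 kJ/mol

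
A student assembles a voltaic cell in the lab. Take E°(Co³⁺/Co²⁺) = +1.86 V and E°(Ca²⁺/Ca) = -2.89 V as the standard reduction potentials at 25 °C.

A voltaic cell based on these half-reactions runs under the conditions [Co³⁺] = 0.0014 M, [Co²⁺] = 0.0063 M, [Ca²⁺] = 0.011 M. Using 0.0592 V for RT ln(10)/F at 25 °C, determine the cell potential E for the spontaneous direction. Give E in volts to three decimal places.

Co³⁺/Co²⁺ is the cathode (higher E°), Ca²⁺/Ca the anode: E°cell = +1.86 − (-2.89) = +4.75 V, n = 2.
Overall: 2 Co³⁺(aq) + Ca(s) → 2 Co²⁺(aq) + Ca²⁺(aq)
Q = [Co²⁺]^2·[Ca²⁺] / ([Co³⁺]^2); log Q = -0.652.
E = E° − (0.0592/n) log Q = +4.75 − (0.0592/2)(-0.652) = +4.769 V.

+4.769 V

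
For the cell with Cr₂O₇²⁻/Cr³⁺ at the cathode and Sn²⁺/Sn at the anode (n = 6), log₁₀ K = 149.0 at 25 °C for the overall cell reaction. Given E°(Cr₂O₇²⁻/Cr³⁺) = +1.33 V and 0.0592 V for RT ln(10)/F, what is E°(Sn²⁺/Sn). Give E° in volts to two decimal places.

E°cell = (0.0592/n)·log K = (0.0592/6)(149.0) = +1.470 V.
Since Cr₂O₇²⁻/Cr³⁺ is the cathode and Sn²⁺/Sn the anode, E°cell = E°(Cr₂O₇²⁻/Cr³⁺) − E°(Sn²⁺/Sn).
So E°(Sn²⁺/Sn) = E°(Cr₂O₇²⁻/Cr³⁺) − E°cell = (+1.33) − (+1.470) = -0.14 V.

-0.14 V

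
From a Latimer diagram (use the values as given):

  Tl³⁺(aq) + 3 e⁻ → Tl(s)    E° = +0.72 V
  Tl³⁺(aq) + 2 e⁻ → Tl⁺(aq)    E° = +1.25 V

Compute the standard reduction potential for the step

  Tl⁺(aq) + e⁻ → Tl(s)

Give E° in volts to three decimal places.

-0.340 V

Sequential free energies add, so n₃E°₃ = n₁E°₁ + n₂E°₂.
With n₃ = 3, and the known step contributing 2×(+1.25) V, the unknown satisfies 1·E° = 3×(+0.72) − 2×(+1.25) = -0.340.
E° = -0.340 / 1 = -0.340 V.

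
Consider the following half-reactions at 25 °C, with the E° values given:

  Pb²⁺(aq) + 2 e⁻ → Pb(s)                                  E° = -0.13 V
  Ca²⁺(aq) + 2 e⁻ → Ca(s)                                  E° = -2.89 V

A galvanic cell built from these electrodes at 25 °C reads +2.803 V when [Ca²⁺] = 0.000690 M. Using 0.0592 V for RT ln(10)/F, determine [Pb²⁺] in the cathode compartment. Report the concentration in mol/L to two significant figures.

0.020 M

Pb²⁺/Pb is the cathode, Ca²⁺/Ca the anode: E°cell = +2.76 V, n = 2.
Overall reaction: Pb²⁺(aq) + Ca(s) → Pb(s) + Ca²⁺(aq); Q = [Ca²⁺]^1/[Pb²⁺]^1.
From E = E° − (0.0592/n) log Q: log Q = (E° − E)·n/0.0592 = (+2.76 − (+2.803))·2/0.0592 = -1.4527.
So 1·log[Pb²⁺] = 1·log(0.00069) − log Q = -3.1612 − (-1.4527) = -1.7085; [Pb²⁺] = 10^(-1.7085) ≈ 0.020 M.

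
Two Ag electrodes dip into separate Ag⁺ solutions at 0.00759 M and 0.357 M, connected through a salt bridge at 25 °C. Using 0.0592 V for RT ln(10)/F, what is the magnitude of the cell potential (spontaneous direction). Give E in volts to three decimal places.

For a concentration cell E°cell = 0. The 0.357 M side is the cathode (reduction is favoured where [Ag⁺] is higher).
With n = 1, E = −(0.0592/1) log([Ag⁺]ₐₙ/[Ag⁺]꜀ₐₜ) = −(0.0592/1) log(0.00759/0.357) = −(0.0592/1)(-1.672) = +0.099 V.

+0.099 V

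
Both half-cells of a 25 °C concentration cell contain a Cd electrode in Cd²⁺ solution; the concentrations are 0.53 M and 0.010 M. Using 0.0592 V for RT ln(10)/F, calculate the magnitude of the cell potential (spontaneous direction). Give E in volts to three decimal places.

For a concentration cell E°cell = 0. The 0.53 M side is the cathode (reduction is favoured where [Cd²⁺] is higher).
With n = 2, E = −(0.0592/2) log([Cd²⁺]ₐₙ/[Cd²⁺]꜀ₐₜ) = −(0.0592/2) log(0.01/0.53) = −(0.0592/2)(-1.724) = +0.051 V.

+0.051 V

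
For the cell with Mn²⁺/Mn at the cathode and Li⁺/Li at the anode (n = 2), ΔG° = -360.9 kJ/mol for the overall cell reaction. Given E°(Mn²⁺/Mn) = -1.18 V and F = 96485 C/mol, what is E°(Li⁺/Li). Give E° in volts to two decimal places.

-3.05 V

E°cell = −ΔG°/(nF) = −(-360.9×10³)/((2)(96485)) = +1.870 V.
Since Mn²⁺/Mn is the cathode and Li⁺/Li the anode, E°cell = E°(Mn²⁺/Mn) − E°(Li⁺/Li).
So E°(Li⁺/Li) = E°(Mn²⁺/Mn) − E°cell = (-1.18) − (+1.870) = -3.05 V.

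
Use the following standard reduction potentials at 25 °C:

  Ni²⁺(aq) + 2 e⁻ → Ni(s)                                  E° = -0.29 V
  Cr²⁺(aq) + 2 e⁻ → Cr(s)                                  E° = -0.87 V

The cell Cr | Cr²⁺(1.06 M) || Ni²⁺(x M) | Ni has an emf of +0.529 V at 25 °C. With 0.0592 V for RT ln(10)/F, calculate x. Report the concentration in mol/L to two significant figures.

0.020 M

Ni²⁺/Ni is the cathode, Cr²⁺/Cr the anode: E°cell = +0.58 V, n = 2.
Overall reaction: Ni²⁺(aq) + Cr(s) → Ni(s) + Cr²⁺(aq); Q = [Cr²⁺]^1/[Ni²⁺]^1.
From E = E° − (0.0592/n) log Q: log Q = (E° − E)·n/0.0592 = (+0.58 − (+0.529))·2/0.0592 = 1.7230.
So 1·log[Ni²⁺] = 1·log(1.06) − log Q = 0.0253 − (1.7230) = -1.6977; [Ni²⁺] = 10^(-1.6977) ≈ 0.020 M.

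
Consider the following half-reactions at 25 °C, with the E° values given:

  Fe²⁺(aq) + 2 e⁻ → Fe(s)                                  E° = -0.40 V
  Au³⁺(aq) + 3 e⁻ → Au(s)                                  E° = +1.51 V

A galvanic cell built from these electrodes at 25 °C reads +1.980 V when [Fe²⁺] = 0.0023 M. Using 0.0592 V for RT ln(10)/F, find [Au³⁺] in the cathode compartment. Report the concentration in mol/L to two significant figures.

Au³⁺/Au is the cathode, Fe²⁺/Fe the anode: E°cell = +1.91 V, n = 6.
Overall reaction: 2 Au³⁺(aq) + 3 Fe(s) → 2 Au(s) + 3 Fe²⁺(aq); Q = [Fe²⁺]^3/[Au³⁺]^2.
From E = E° − (0.0592/n) log Q: log Q = (E° − E)·n/0.0592 = (+1.91 − (+1.980))·6/0.0592 = -7.0946.
So 2·log[Au³⁺] = 3·log(0.0023) − log Q = -7.9148 − (-7.0946) = -0.8202; log[Au³⁺] = -0.8202 / 2 = -0.4101; [Au³⁺] = 10^(-0.4101) ≈ 0.39 M.

0.39 M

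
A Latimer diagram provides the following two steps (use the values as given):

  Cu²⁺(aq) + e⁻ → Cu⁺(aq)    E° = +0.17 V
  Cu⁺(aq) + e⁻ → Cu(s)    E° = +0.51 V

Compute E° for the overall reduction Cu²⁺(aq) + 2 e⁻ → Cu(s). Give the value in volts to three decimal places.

Standard free energies of sequential steps add: ΔG°₃ = ΔG°₁ + ΔG°₂, so n₃E°₃ = n₁E°₁ + n₂E°₂.
E°₃ = (1×+0.17 + 1×+0.51) / 2 = (+0.680) / 2 = +0.340 V.

+0.340 V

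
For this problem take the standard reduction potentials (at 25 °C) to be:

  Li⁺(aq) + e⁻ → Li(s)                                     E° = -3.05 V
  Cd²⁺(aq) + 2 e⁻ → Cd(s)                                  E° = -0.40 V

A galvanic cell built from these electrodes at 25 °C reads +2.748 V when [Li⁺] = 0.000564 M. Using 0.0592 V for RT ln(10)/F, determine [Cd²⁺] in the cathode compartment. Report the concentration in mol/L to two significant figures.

0.00065 M

Cd²⁺/Cd is the cathode, Li⁺/Li the anode: E°cell = +2.65 V, n = 2.
Overall reaction: Cd²⁺(aq) + 2 Li(s) → Cd(s) + 2 Li⁺(aq); Q = [Li⁺]^2/[Cd²⁺]^1.
From E = E° − (0.0592/n) log Q: log Q = (E° − E)·n/0.0592 = (+2.65 − (+2.748))·2/0.0592 = -3.3108.
So 1·log[Cd²⁺] = 2·log(0.000564) − log Q = -6.4974 − (-3.3108) = -3.1866; [Cd²⁺] = 10^(-3.1866) ≈ 0.00065 M.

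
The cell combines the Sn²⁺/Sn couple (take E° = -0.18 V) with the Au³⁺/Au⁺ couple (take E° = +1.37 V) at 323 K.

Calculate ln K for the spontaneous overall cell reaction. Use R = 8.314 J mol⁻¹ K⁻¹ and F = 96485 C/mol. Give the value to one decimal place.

111.4

Cathode: Au³⁺/Au⁺; anode: Sn²⁺/Sn. E°cell = (+1.37) − (-0.18) = +1.55 V, with n = 2.
ΔG° = −nFE° = −RT ln K, so ln K = nFE°/(RT) = (2)(96485)(+1.55) / ((8.314)(323)) = 111.380.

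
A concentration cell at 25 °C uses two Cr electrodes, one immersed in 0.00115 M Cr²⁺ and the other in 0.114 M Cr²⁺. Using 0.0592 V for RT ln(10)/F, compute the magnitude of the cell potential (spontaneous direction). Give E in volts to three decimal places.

+0.059 V

For a concentration cell E°cell = 0. The 0.114 M side is the cathode (reduction is favoured where [Cr²⁺] is higher).
With n = 2, E = −(0.0592/2) log([Cr²⁺]ₐₙ/[Cr²⁺]꜀ₐₜ) = −(0.0592/2) log(0.00115/0.114) = −(0.0592/2)(-1.996) = +0.059 V.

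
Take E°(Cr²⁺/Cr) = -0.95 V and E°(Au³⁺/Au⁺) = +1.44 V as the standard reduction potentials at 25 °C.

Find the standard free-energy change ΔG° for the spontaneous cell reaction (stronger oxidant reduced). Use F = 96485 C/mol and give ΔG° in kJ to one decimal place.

-461.2 kJ

Au³⁺/Au⁺ (E° = +1.44 V) is the cathode; Cr²⁺/Cr (E° = -0.95 V) is the anode, so E°cell = +2.39 V.
Balancing electrons gives n = 2 (lcm of 2 and 2).
ΔG° = −nFE° = −(2)(96485)(+2.39) = -461,198 J = -461.2 kJ.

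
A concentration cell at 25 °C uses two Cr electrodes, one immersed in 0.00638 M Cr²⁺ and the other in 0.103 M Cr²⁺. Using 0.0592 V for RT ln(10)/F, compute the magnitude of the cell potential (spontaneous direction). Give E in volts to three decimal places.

For a concentration cell E°cell = 0. The 0.103 M side is the cathode (reduction is favoured where [Cr²⁺] is higher).
With n = 2, E = −(0.0592/2) log([Cr²⁺]ₐₙ/[Cr²⁺]꜀ₐₜ) = −(0.0592/2) log(0.00638/0.103) = −(0.0592/2)(-1.208) = +0.036 V.

+0.036 V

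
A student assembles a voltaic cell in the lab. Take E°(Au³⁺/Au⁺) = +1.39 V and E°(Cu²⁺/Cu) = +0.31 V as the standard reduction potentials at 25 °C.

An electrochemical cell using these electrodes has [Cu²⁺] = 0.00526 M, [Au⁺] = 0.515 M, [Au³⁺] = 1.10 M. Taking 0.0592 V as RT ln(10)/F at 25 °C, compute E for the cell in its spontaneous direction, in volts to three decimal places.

Au³⁺/Au⁺ is the cathode (higher E°), Cu²⁺/Cu the anode: E°cell = +1.39 − (+0.31) = +1.08 V, n = 2.
Overall: Au³⁺(aq) + Cu(s) → Au⁺(aq) + Cu²⁺(aq)
Q = [Au⁺]·[Cu²⁺] / ([Au³⁺]); log Q = -2.609.
E = E° − (0.0592/n) log Q = +1.08 − (0.0592/2)(-2.609) = +1.157 V.

+1.157 V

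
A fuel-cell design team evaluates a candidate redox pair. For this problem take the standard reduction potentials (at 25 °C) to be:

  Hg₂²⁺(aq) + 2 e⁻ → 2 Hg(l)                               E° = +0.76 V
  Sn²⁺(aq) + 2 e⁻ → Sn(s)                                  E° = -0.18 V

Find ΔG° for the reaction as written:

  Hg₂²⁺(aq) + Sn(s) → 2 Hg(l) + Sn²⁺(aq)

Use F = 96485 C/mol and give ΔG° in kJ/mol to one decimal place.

-181.4 kJ/mol

As written, Hg₂²⁺/Hg is reduced (cathode) and Sn²⁺/Sn is oxidised (anode), so E°cell = (+0.76) − (-0.18) = +0.94 V.
Balancing electrons gives n = 2.
ΔG° = −nFE° = −(2)(96485)(+0.94) = -181,392 J = -181.4 kJ/mol.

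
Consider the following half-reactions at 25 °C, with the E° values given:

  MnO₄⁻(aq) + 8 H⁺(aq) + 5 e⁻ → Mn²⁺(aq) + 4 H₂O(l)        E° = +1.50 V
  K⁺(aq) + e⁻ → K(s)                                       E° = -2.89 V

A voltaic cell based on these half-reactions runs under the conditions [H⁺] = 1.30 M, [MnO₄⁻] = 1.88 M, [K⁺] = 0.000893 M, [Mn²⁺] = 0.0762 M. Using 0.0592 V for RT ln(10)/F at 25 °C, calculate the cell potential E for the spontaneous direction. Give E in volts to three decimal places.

+4.598 V

MnO₄⁻/Mn²⁺ is the cathode (higher E°), K⁺/K the anode: E°cell = +1.50 − (-2.89) = +4.39 V, n = 5.
Overall: MnO₄⁻(aq) + 8 H⁺(aq) + 5 K(s) → Mn²⁺(aq) + 4 H₂O(l) + 5 K⁺(aq)
Q = [Mn²⁺]·[K⁺]^5 / ([MnO₄⁻]·[H⁺]^8); log Q = -17.549.
E = E° − (0.0592/n) log Q = +4.39 − (0.0592/5)(-17.549) = +4.598 V.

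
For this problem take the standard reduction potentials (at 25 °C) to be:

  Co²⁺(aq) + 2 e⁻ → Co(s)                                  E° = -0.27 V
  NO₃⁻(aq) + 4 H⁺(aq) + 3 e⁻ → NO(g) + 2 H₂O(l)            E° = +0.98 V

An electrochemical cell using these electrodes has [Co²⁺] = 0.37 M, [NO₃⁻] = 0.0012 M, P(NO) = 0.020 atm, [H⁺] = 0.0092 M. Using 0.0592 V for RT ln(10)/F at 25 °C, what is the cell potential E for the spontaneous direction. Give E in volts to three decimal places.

+1.078 V

NO₃⁻/NO is the cathode (higher E°), Co²⁺/Co the anode: E°cell = +0.98 − (-0.27) = +1.25 V, n = 6.
Overall: 2 NO₃⁻(aq) + 8 H⁺(aq) + 3 Co(s) → 2 NO(g) + 4 H₂O(l) + 3 Co²⁺(aq)
Q = P(NO)^2·[Co²⁺]^3 / ([NO₃⁻]^2·[H⁺]^8); log Q = 17.438.
E = E° − (0.0592/n) log Q = +1.25 − (0.0592/6)(17.438) = +1.078 V.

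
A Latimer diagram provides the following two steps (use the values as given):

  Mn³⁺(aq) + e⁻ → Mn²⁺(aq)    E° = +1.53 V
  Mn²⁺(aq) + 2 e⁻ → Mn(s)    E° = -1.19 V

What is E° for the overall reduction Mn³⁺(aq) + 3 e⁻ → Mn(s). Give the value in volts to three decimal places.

Adding the free-energy changes (−nFE°) of the two steps gives −n₃FE°₃ = −n₁FE°₁ − n₂FE°₂.
E°₃ = (1×+1.53 + 2×-1.19) / 3 = (-0.850) / 3 = -0.283 V.

-0.283 V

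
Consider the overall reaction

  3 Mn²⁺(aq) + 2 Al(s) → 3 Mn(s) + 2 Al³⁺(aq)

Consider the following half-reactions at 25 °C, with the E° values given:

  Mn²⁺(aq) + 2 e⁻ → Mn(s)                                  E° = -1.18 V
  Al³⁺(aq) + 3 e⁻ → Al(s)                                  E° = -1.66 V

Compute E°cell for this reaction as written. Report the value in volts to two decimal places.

The Mn²⁺/Mn couple has the higher reduction potential, so it is the cathode; Al³⁺/Al is oxidised at the anode.
E°cell = E°(cathode) − E°(anode) = (-1.18) − (-1.66) = +0.48 V.

+0.48 V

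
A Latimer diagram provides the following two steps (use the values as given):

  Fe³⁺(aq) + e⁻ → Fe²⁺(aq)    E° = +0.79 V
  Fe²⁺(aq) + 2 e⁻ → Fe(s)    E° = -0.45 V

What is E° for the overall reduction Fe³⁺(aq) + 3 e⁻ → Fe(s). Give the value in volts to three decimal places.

-0.037 V

Standard free energies of sequential steps add: ΔG°₃ = ΔG°₁ + ΔG°₂, so n₃E°₃ = n₁E°₁ + n₂E°₂.
E°₃ = (1×+0.79 + 2×-0.45) / 3 = (-0.110) / 3 = -0.037 V.
Simply averaging or adding the two E° values would be wrong; the electron-weighted sum is required.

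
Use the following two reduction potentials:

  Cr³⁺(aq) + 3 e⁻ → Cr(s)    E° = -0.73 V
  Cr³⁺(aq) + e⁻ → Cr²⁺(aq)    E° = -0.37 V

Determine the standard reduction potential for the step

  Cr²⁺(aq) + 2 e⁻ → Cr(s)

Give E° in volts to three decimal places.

Sequential free energies add, so n₃E°₃ = n₁E°₁ + n₂E°₂.
With n₃ = 3, and the known step contributing 1×(-0.37) V, the unknown satisfies 2·E° = 3×(-0.73) − 1×(-0.37) = -1.820.
E° = -1.820 / 2 = -0.910 V.

-0.910 V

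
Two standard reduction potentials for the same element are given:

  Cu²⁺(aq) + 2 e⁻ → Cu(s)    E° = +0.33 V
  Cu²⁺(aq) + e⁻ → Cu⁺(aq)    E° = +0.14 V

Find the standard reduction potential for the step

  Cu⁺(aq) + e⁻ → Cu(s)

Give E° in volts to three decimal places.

Sequential free energies add, so n₃E°₃ = n₁E°₁ + n₂E°₂.
With n₃ = 2, and the known step contributing 1×(+0.14) V, the unknown satisfies 1·E° = 2×(+0.33) − 1×(+0.14) = +0.520.
E° = +0.520 / 1 = +0.520 V.

+0.520 V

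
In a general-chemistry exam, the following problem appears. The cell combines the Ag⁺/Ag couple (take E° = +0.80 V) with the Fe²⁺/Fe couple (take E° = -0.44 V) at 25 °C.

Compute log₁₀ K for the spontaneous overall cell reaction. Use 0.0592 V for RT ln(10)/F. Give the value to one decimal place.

Cathode: Ag⁺/Ag; anode: Fe²⁺/Fe. E°cell = +1.24 V, n = 2.
log K = nE°cell / 0.0592 = (2)(+1.24) / 0.0592 = 41.9.

41.9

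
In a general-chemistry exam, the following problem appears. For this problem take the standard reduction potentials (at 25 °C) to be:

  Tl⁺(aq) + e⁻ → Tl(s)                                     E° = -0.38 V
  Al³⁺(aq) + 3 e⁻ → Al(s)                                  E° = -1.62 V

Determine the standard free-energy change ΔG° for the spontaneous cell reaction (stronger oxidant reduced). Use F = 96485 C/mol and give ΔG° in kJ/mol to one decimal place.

-358.9 kJ/mol

Tl⁺/Tl (E° = -0.38 V) is the cathode; Al³⁺/Al (E° = -1.62 V) is the anode, so E°cell = +1.24 V.
Balancing electrons gives n = 3 (lcm of 1 and 3).
ΔG° = −nFE° = −(3)(96485)(+1.24) = -358,924 J = -358.9 kJ/mol.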